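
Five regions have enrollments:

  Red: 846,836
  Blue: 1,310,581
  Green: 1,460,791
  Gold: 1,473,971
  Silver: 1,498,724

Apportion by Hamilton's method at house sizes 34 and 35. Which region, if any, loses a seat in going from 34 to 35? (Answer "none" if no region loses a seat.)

none

At 34 seats: Red 4, Blue 7, Green 7, Gold 8, Silver 8.
At 35 seats: Red 4, Blue 7, Green 8, Gold 8, Silver 8.
No region's allocation decreased.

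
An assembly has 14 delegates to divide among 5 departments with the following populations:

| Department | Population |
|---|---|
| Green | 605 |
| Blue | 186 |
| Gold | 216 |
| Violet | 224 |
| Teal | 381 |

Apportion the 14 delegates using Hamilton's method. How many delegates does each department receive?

The standard divisor is 1612/14 ≈ 115.143.
Standard quotas: Green 5.254, Blue 1.615, Gold 1.876, Violet 1.945, Teal 3.309.
Lower quotas: Green 5, Blue 1, Gold 1, Violet 1, Teal 3 (sum 11, leaving 3 seats).
Remainders in descending order: Violet 0.945, Gold 0.876, Blue 0.615, Teal 0.309, Green 0.254.
The surplus seats go to Violet, Gold, Blue.

Green=5, Blue=2, Gold=2, Violet=2, Teal=3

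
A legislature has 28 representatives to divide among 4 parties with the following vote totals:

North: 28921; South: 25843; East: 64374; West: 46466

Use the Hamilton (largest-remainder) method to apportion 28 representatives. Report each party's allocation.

Standard divisor: 165604 ÷ 28 ≈ 5914.429.
Standard quotas: North 4.8899, South 4.3695, East 10.8842, West 7.8564.
Lower quotas: North 4, South 4, East 10, West 7 (sum 25, leaving 3 seats).
Remainders in descending order: North 0.8899, East 0.8842, West 0.8564, South 0.3695.
Largest remainders: North, East, West receive the extra seats.

North 5, South 4, East 11, West 8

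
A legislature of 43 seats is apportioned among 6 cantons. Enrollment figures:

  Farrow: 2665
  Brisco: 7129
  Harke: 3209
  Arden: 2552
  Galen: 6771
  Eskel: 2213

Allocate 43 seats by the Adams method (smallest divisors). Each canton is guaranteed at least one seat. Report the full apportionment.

Standard divisor 24539/43 ≈ 570.674; standard quotas: Farrow 4.670, Brisco 12.492, Harke 5.623, Arden 4.472, Galen 11.865, Eskel 3.878.
Rounding up gives 5, 13, 6, 5, 12, 4 = 45 seats, so the divisor must be adjusted.
With modified divisor 630: modified quotas Farrow 4.230, Brisco 11.316, Harke 5.094, Arden 4.051, Galen 10.748, Eskel 3.513.
Rounding up: Farrow 5, Brisco 12, Harke 6, Arden 5, Galen 11, Eskel 4 (total 43).

Farrow=5, Brisco=12, Harke=6, Arden=5, Galen=11, Eskel=4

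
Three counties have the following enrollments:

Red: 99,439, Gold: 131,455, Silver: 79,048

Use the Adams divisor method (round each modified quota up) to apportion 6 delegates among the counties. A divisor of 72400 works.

With modified divisor 72400: modified quotas Red 1.373, Gold 1.816, Silver 1.092.
Rounding up: Red 2, Gold 2, Silver 2 (total 6).

Red=2, Gold=2, Silver=2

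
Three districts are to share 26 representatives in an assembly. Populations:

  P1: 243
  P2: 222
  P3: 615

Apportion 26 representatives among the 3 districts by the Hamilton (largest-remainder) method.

Total 1080; standard divisor 1080/26 ≈ 41.538.
Standard quotas: P1 5.850, P2 5.344, P3 14.806.
Lower quotas: P1 5, P2 5, P3 14 (sum 24, leaving 2 seats).
Remainders in descending order: P1 0.850, P3 0.806, P2 0.344.
Largest remainders: P1, P3 receive the extra seats.

P1 6; P2 5; P3 15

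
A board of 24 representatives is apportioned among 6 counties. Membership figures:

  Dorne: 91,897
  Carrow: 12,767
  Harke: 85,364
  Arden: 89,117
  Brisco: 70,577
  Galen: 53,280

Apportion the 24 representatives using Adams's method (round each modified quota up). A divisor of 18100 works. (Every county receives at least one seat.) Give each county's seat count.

With modified divisor 18100: modified quotas Dorne 5.077, Carrow 0.705, Harke 4.716, Arden 4.924, Brisco 3.899, Galen 2.944.
Rounding up: Dorne 6, Carrow 1, Harke 5, Arden 5, Brisco 4, Galen 3 (total 24).

Dorne=6; Carrow=1; Harke=5; Arden=5; Brisco=4; Galen=3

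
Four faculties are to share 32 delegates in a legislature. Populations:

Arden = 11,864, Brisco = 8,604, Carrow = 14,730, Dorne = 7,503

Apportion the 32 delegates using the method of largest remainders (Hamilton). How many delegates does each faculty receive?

The standard divisor is 42701/32 ≈ 1334.406.
Standard quotas: Arden 8.8908, Brisco 6.4478, Carrow 11.0386, Dorne 5.6227.
Lower quotas: Arden 8, Brisco 6, Carrow 11, Dorne 5 (sum 30, leaving 2 seats).
Remainders in descending order: Arden 0.8908, Dorne 0.6227, Brisco 0.4478, Carrow 0.0386.
The surplus seats go to Arden, Dorne.

Arden=9, Brisco=6, Carrow=11, Dorne=6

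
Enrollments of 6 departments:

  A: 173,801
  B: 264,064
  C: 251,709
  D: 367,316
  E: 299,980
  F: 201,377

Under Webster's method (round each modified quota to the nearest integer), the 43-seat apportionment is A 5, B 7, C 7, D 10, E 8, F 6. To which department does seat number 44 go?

E

Priority for the next seat is population ÷ (current seats + 0.5).
Priorities: A 31600.182, B 35208.533, C 33561.200, D 34982.476, E 35291.765, F 30981.077.
Highest priority: E.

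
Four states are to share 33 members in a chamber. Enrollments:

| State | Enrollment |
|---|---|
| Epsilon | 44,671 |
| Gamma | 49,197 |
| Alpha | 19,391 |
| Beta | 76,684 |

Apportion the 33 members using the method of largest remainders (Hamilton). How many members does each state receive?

The standard divisor is 189943/33 ≈ 5755.848.
Standard quotas: Epsilon 7.7610, Gamma 8.5473, Alpha 3.3689, Beta 13.3228.
Lower quotas: Epsilon 7, Gamma 8, Alpha 3, Beta 13 (sum 31, leaving 2 seats).
Remainders in descending order: Epsilon 0.7610, Gamma 0.5473, Alpha 0.3689, Beta 0.3228.
Largest remainders: Epsilon, Gamma receive the extra seats.

Epsilon=8, Gamma=9, Alpha=3, Beta=13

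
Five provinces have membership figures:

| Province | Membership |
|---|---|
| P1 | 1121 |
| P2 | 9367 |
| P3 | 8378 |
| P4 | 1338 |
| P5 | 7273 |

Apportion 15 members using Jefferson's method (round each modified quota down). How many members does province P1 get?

0

Standard divisor 27477/15 ≈ 1831.8; standard quotas: P1 0.612, P2 5.114, P3 4.574, P4 0.730, P5 3.970.
Rounding down gives 0, 5, 4, 0, 3 = 12 seats, so the divisor must be adjusted.
With modified divisor 1500: modified quotas P1 0.747, P2 6.245, P3 5.585, P4 0.892, P5 4.849.
Rounding down: P1 0, P2 6, P3 5, P4 0, P5 4 (total 15).
P1 receives 0.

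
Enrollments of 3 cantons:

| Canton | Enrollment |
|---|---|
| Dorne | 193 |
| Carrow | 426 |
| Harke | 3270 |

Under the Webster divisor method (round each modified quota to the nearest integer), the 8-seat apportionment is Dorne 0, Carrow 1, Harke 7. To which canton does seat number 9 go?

Harke

Priority for the next seat is population ÷ (current seats + 0.5).
Priorities: Dorne 386.000, Carrow 284.000, Harke 436.000.
Highest priority: Harke.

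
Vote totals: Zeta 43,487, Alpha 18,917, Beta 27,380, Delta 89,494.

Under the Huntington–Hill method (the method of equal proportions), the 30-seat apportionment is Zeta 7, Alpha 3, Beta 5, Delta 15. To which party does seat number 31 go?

Zeta

Priority for the next seat is population ÷ (√(s·(s+1))).
Priorities: Zeta 5811.195, Alpha 5460.868, Beta 4998.881, Delta 5776.813.
Highest priority: Zeta.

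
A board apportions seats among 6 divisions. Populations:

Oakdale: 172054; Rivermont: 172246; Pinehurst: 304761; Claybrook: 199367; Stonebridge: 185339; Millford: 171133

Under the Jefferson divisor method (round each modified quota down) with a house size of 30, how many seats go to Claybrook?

Standard divisor 1204900/30 ≈ 40163.333; standard quotas: Oakdale 4.284, Rivermont 4.289, Pinehurst 7.588, Claybrook 4.964, Stonebridge 4.615, Millford 4.261.
Rounding down gives 4, 4, 7, 4, 4, 4 = 27 seats, so the divisor must be adjusted.
With modified divisor 35800: modified quotas Oakdale 4.806, Rivermont 4.811, Pinehurst 8.513, Claybrook 5.569, Stonebridge 5.177, Millford 4.780.
Rounding down: Oakdale 4, Rivermont 4, Pinehurst 8, Claybrook 5, Stonebridge 5, Millford 4 (total 30).
Claybrook receives 5.

5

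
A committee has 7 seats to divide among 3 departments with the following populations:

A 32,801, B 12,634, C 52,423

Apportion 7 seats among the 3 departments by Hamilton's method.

A 2, B 1, C 4

Total 97858; standard divisor 97858/7 ≈ 13979.714.
Standard quotas: A 2.3463, B 0.9037, C 3.7499.
Lower quotas: A 2, B 0, C 3 (sum 5, leaving 2 seats).
Remainders in descending order: B 0.9037, C 0.7499, A 0.3463.
Largest remainders: B, C receive the extra seats.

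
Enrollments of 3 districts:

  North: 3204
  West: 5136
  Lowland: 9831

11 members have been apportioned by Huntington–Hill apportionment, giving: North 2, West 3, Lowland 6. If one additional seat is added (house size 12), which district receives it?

Priority for the next seat is population ÷ (√(s·(s+1))).
Priorities: North 1308.028, West 1482.635, Lowland 1516.956.
Highest priority: Lowland.

Lowland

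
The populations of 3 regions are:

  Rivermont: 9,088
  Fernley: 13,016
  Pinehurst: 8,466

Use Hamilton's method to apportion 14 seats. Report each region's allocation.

Rivermont=4, Fernley=6, Pinehurst=4

Standard divisor: 30570 ÷ 14 ≈ 2183.571.
Standard quotas: Rivermont 4.1620, Fernley 5.9609, Pinehurst 3.8771.
Lower quotas: Rivermont 4, Fernley 5, Pinehurst 3 (sum 12, leaving 2 seats).
Remainders in descending order: Fernley 0.9609, Pinehurst 0.8771, Rivermont 0.1620.
The surplus seats go to Fernley, Pinehurst.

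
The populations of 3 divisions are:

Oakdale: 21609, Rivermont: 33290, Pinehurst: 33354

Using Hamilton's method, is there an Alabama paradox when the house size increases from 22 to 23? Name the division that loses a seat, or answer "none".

At 22 seats: Oakdale 6, Rivermont 8, Pinehurst 8.
At 23 seats: Oakdale 5, Rivermont 9, Pinehurst 9.
Oakdale drops from 6 to 5.

Oakdale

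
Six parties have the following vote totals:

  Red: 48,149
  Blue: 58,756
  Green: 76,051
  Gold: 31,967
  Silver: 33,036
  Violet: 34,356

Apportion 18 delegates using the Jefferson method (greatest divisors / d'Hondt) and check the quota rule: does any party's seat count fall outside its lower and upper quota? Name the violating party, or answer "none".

none

Standard quotas: Red 3.070, Blue 3.746, Green 4.849, Gold 2.038, Silver 2.106, Violet 2.190.
Jefferson allocation: Red 3, Blue 4, Green 5, Gold 2, Silver 2, Violet 2.
Every allocation lies between the lower and upper quota.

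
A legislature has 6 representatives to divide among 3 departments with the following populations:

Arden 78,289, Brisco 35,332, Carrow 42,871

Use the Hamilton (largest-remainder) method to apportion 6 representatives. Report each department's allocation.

The standard divisor is 156492/6 = 26082.
Standard quotas: Arden 3.0016, Brisco 1.3547, Carrow 1.6437.
Lower quotas: Arden 3, Brisco 1, Carrow 1 (sum 5, leaving 1 seat).
Remainders in descending order: Carrow 0.6437, Brisco 0.3547, Arden 0.0016.
Largest remainder: Carrow receives the extra seat.

Arden 3; Brisco 1; Carrow 2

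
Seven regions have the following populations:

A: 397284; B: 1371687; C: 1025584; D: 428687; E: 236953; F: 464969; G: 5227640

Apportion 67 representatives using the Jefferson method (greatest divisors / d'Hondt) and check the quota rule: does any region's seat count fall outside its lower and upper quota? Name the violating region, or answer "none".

G

Standard quotas: A 2.908, B 10.041, C 7.507, D 3.138, E 1.735, F 3.404, G 38.267.
Jefferson allocation: A 3, B 10, C 7, D 3, E 1, F 3, G 40.
G has quota 38.267 (lower 38, upper 39) but receives 40 — outside the quota interval.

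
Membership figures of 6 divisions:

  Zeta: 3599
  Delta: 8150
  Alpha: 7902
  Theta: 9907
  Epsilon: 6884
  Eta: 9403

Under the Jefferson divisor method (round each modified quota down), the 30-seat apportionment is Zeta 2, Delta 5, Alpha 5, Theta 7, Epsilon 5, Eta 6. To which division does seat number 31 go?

Priority for the next seat is population ÷ (current seats + 1).
Priorities: Zeta 1199.667, Delta 1358.333, Alpha 1317.000, Theta 1238.375, Epsilon 1147.333, Eta 1343.286.
Highest priority: Delta.

Delta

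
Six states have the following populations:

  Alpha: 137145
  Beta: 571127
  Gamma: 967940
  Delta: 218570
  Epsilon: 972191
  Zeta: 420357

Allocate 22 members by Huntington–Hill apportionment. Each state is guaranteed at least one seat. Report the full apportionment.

With divisor 152282: modified quotas Alpha 0.901, Beta 3.750, Gamma 6.356, Delta 1.435, Epsilon 6.384, Zeta 2.760.
Geometric-mean thresholds: Alpha (min 1), Beta √(3·4)=3.464, Gamma √(6·7)=6.481, Delta √(1·2)=1.414, Epsilon √(6·7)=6.481, Zeta √(2·3)=2.449.
Each quota rounded against its threshold gives Alpha 1, Beta 4, Gamma 6, Delta 2, Epsilon 6, Zeta 3 (total 22).

Alpha=1, Beta=4, Gamma=6, Delta=2, Epsilon=6, Zeta=3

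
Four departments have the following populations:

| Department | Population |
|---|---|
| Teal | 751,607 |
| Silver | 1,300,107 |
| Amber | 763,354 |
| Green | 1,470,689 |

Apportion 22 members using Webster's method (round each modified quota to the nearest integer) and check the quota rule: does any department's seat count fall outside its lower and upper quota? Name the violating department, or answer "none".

none

Standard quotas: Teal 3.858, Silver 6.674, Amber 3.919, Green 7.549.
Webster allocation: Teal 4, Silver 7, Amber 4, Green 7.
Every allocation lies between the lower and upper quota.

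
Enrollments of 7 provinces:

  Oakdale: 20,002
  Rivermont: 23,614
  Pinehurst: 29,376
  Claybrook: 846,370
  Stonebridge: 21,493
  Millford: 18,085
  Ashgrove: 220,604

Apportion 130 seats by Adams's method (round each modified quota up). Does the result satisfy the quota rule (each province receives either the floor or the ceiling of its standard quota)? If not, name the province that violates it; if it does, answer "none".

Claybrook

Standard quotas: Oakdale 2.204, Rivermont 2.603, Pinehurst 3.238, Claybrook 93.280, Stonebridge 2.369, Millford 1.993, Ashgrove 24.313.
Adams allocation: Oakdale 3, Rivermont 3, Pinehurst 4, Claybrook 91, Stonebridge 3, Millford 2, Ashgrove 24.
Claybrook has quota 93.280 (lower 93, upper 94) but receives 91 — outside the quota interval.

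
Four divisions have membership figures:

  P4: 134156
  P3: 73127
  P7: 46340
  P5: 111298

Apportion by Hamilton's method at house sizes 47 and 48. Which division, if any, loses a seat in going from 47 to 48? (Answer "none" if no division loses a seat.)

At 47 seats: P4 17, P3 10, P7 6, P5 14.
At 48 seats: P4 18, P3 9, P7 6, P5 15.
P3 drops from 10 to 9.

P3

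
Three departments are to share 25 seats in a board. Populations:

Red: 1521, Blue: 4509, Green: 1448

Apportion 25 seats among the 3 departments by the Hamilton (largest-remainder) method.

Red: 5; Blue: 15; Green: 5

The standard divisor is 7478/25 ≈ 299.12.
Standard quotas: Red 5.085, Blue 15.074, Green 4.841.
Lower quotas: Red 5, Blue 15, Green 4 (sum 24, leaving 1 seat).
Remainders in descending order: Green 0.841, Red 0.085, Blue 0.074.
The surplus seat goes to Green.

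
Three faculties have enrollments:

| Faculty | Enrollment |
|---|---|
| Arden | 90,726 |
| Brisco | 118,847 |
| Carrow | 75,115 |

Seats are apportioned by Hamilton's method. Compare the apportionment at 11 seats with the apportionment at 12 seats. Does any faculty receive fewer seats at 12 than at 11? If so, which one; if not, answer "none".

none

At 11 seats: Arden 3, Brisco 5, Carrow 3.
At 12 seats: Arden 4, Brisco 5, Carrow 3.
No faculty's allocation decreased.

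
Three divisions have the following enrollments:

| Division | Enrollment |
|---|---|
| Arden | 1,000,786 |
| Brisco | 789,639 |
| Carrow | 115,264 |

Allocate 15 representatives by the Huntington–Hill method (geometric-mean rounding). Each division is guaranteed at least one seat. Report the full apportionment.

With divisor 127790: modified quotas Arden 7.831, Brisco 6.179, Carrow 0.902.
Geometric-mean thresholds: Arden √(7·8)=7.483, Brisco √(6·7)=6.481, Carrow (min 1).
Each quota rounded against its threshold gives Arden 8, Brisco 6, Carrow 1 (total 15).

Arden 8, Brisco 6, Carrow 1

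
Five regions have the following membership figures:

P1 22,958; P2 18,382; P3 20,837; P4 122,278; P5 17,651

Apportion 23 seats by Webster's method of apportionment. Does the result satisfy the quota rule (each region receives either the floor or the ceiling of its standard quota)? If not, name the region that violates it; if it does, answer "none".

Standard quotas: P1 2.613, P2 2.092, P3 2.371, P4 13.915, P5 2.009.
Webster allocation: P1 3, P2 2, P3 2, P4 14, P5 2.
Every allocation lies between the lower and upper quota.

none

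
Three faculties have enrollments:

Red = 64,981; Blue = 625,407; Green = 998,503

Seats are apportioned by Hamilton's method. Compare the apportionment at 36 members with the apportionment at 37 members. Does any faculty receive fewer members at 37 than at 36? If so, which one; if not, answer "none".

At 36 seats: Red 2, Blue 13, Green 21.
At 37 seats: Red 1, Blue 14, Green 22.
Red drops from 2 to 1.

Red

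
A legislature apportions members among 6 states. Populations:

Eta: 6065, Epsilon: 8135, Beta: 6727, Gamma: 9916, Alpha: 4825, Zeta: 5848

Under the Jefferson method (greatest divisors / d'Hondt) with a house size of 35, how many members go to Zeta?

5

Standard divisor 41516/35 ≈ 1186.171; standard quotas: Eta 5.113, Epsilon 6.858, Beta 5.671, Gamma 8.360, Alpha 4.068, Zeta 4.930.
Rounding down gives 5, 6, 5, 8, 4, 4 = 32 seats, so the divisor must be adjusted.
With modified divisor 1110: modified quotas Eta 5.464, Epsilon 7.329, Beta 6.060, Gamma 8.933, Alpha 4.347, Zeta 5.268.
Rounding down: Eta 5, Epsilon 7, Beta 6, Gamma 8, Alpha 4, Zeta 5 (total 35).
Zeta receives 5.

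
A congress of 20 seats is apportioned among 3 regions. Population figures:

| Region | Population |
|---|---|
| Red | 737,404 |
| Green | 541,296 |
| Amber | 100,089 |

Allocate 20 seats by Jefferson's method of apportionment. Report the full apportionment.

Standard divisor 1378789/20 ≈ 68939.45; standard quotas: Red 10.696, Green 7.852, Amber 1.452.
Rounding down gives 10, 7, 1 = 18 seats, so the divisor must be adjusted.
With modified divisor 64200: modified quotas Red 11.486, Green 8.431, Amber 1.559.
Rounding down: Red 11, Green 8, Amber 1 (total 20).

Red 11; Green 8; Amber 1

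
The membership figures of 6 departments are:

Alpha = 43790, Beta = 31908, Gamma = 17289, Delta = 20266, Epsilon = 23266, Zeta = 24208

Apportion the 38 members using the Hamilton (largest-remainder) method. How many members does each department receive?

Alpha: 10, Beta: 8, Gamma: 4, Delta: 5, Epsilon: 5, Zeta: 6

Total 160727; standard divisor 160727/38 ≈ 4229.658.
Standard quotas: Alpha 10.3531, Beta 7.5439, Gamma 4.0876, Delta 4.7914, Epsilon 5.5007, Zeta 5.7234.
Lower quotas: Alpha 10, Beta 7, Gamma 4, Delta 4, Epsilon 5, Zeta 5 (sum 35, leaving 3 seats).
Remainders in descending order: Delta 0.7914, Zeta 0.7234, Beta 0.5439, Epsilon 0.5007, Alpha 0.3531, Gamma 0.0876.
The surplus seats go to Delta, Zeta, Beta.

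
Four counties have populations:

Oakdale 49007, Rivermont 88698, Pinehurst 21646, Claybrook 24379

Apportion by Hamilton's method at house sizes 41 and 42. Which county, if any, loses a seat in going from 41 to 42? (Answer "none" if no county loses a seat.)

At 41 seats: Oakdale 11, Rivermont 20, Pinehurst 5, Claybrook 5.
At 42 seats: Oakdale 11, Rivermont 20, Pinehurst 5, Claybrook 6.
No county's allocation decreased.

none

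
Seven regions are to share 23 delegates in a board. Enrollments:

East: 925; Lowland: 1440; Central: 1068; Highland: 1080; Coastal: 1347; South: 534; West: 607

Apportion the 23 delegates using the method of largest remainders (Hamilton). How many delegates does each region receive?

Standard divisor: 7001 ÷ 23 ≈ 304.391.
Standard quotas: East 3.039, Lowland 4.731, Central 3.509, Highland 3.548, Coastal 4.425, South 1.754, West 1.994.
Lower quotas: East 3, Lowland 4, Central 3, Highland 3, Coastal 4, South 1, West 1 (sum 19, leaving 4 seats).
Remainders in descending order: West 0.994, South 0.754, Lowland 0.731, Highland 0.548, Central 0.509, Coastal 0.425, East 0.039.
The surplus seats go to West, South, Lowland, Highland.

East=3, Lowland=5, Central=3, Highland=4, Coastal=4, South=2, West=2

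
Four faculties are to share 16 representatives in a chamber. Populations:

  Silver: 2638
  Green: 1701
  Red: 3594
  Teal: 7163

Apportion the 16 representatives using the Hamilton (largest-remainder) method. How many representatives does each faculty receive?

Total 15096; standard divisor 15096/16 ≈ 943.5.
Standard quotas: Silver 2.7960, Green 1.8029, Red 3.8092, Teal 7.5919.
Lower quotas: Silver 2, Green 1, Red 3, Teal 7 (sum 13, leaving 3 seats).
Remainders in descending order: Red 0.8092, Green 0.8029, Silver 0.7960, Teal 0.5919.
Largest remainders: Red, Green, Silver receive the extra seats.

Silver=3, Green=2, Red=4, Teal=7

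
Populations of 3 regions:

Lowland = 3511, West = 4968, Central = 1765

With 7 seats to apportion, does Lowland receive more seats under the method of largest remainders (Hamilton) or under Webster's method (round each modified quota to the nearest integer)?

Hamilton

Hamilton: Lowland 3, West 3, Central 1.
Webster: Lowland 2, West 4, Central 1.
Lowland gets 3 under Hamilton and 2 under Webster.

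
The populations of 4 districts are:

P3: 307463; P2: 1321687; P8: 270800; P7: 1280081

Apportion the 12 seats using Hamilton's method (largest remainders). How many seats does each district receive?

The standard divisor is 3180031/12 ≈ 265002.583.
Standard quotas: P3 1.1602, P2 4.9874, P8 1.0219, P7 4.8304.
Lower quotas: P3 1, P2 4, P8 1, P7 4 (sum 10, leaving 2 seats).
Remainders in descending order: P2 0.9874, P7 0.8304, P3 0.1602, P8 0.0219.
Largest remainders: P2, P7 receive the extra seats.

P3 1, P2 5, P8 1, P7 5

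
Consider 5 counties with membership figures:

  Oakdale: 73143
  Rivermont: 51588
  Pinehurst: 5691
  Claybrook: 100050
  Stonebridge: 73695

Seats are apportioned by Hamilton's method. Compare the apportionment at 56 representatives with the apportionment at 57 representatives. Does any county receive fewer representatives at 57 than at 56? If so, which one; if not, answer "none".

Rivermont

At 56 seats: Oakdale 13, Rivermont 10, Pinehurst 1, Claybrook 18, Stonebridge 14.
At 57 seats: Oakdale 14, Rivermont 9, Pinehurst 1, Claybrook 19, Stonebridge 14.
Rivermont drops from 10 to 9.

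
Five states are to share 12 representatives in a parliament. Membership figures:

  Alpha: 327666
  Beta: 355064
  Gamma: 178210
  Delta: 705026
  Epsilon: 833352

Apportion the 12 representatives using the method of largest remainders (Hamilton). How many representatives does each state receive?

The standard divisor is 2399318/12 ≈ 199943.167.
Standard quotas: Alpha 1.6388, Beta 1.7758, Gamma 0.8913, Delta 3.5261, Epsilon 4.1679.
Lower quotas: Alpha 1, Beta 1, Gamma 0, Delta 3, Epsilon 4 (sum 9, leaving 3 seats).
Remainders in descending order: Gamma 0.8913, Beta 0.7758, Alpha 0.6388, Delta 0.5261, Epsilon 0.1679.
The surplus seats go to Gamma, Beta, Alpha.

Alpha=2; Beta=2; Gamma=1; Delta=3; Epsilon=4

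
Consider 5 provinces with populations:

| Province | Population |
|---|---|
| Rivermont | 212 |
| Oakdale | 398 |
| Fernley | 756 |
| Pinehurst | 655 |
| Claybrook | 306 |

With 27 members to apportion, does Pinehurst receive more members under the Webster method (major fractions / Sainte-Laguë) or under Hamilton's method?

Webster: Rivermont 2, Oakdale 5, Fernley 9, Pinehurst 7, Claybrook 4.
Hamilton: Rivermont 2, Oakdale 5, Fernley 9, Pinehurst 8, Claybrook 3.
Pinehurst gets 7 under Webster and 8 under Hamilton.

Hamilton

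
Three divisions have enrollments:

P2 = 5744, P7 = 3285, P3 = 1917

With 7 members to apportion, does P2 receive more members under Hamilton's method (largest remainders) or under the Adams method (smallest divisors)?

Hamilton

Hamilton: P2 4, P7 2, P3 1.
Adams: P2 3, P7 2, P3 2.
P2 gets 4 under Hamilton and 3 under Adams.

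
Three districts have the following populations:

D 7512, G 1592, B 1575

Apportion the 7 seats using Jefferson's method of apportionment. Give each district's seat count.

Standard divisor 10679/7 ≈ 1525.571; standard quotas: D 4.924, G 1.044, B 1.032.
Rounding down gives 4, 1, 1 = 6 seats, so the divisor must be adjusted.
With modified divisor 1400: modified quotas D 5.366, G 1.137, B 1.125.
Rounding down: D 5, G 1, B 1 (total 7).

D: 5; G: 1; B: 1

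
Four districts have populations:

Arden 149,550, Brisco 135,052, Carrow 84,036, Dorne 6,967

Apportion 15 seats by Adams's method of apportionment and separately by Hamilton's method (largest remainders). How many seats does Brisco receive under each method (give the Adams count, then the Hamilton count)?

5 and 6

Adams: Arden 6, Brisco 5, Carrow 3, Dorne 1.
Hamilton: Arden 6, Brisco 6, Carrow 3, Dorne 0.
Brisco gets 5 under Adams and 6 under Hamilton.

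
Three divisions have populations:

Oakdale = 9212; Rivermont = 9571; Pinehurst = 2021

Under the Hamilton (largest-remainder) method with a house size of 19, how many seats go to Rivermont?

Total 20804; standard divisor 20804/19 ≈ 1094.947.
Standard quotas: Oakdale 8.4132, Rivermont 8.7411, Pinehurst 1.8458.
Lower quotas: Oakdale 8, Rivermont 8, Pinehurst 1 (sum 17, leaving 2 seats).
Remainders in descending order: Pinehurst 0.8458, Rivermont 0.7411, Oakdale 0.4132.
Largest remainders: Pinehurst, Rivermont receive the extra seats.
Rivermont receives 9.

9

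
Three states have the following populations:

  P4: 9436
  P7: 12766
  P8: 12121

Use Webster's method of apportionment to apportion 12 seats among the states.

P4=3; P7=5; P8=4

Standard divisor 34323/12 ≈ 2860.25; standard quotas: P4 3.299, P7 4.463, P8 4.238.
Rounding to the nearest integer gives 3, 4, 4 = 11 seats, so the divisor must be adjusted.
With modified divisor 2800: modified quotas P4 3.370, P7 4.559, P8 4.329.
Rounding to the nearest integer: P4 3, P7 5, P8 4 (total 12).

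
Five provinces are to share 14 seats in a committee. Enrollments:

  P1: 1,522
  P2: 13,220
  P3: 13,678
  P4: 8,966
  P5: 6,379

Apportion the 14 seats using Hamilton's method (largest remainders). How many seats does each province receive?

The standard divisor is 43765/14 ≈ 3126.071.
Standard quotas: P1 0.4869, P2 4.2290, P3 4.3755, P4 2.8681, P5 2.0406.
Lower quotas: P1 0, P2 4, P3 4, P4 2, P5 2 (sum 12, leaving 2 seats).
Remainders in descending order: P4 0.8681, P1 0.4869, P3 0.3755, P2 0.2290, P5 0.0406.
Largest remainders: P4, P1 receive the extra seats.

P1 1, P2 4, P3 4, P4 3, P5 2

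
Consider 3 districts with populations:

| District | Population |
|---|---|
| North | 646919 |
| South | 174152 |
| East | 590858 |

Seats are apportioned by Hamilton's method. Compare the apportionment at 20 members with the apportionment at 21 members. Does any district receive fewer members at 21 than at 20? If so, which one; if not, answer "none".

At 20 seats: North 9, South 3, East 8.
At 21 seats: North 10, South 2, East 9.
South drops from 3 to 2.

South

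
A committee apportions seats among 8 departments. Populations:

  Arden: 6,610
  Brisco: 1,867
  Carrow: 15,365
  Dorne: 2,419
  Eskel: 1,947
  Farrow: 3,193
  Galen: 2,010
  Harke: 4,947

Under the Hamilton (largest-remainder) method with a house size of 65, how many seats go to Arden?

11

Standard divisor: 38358 ÷ 65 ≈ 590.123.
Standard quotas: Arden 11.2011, Brisco 3.1637, Carrow 26.0369, Dorne 4.0991, Eskel 3.2993, Farrow 5.4107, Galen 3.4061, Harke 8.3830.
Lower quotas: Arden 11, Brisco 3, Carrow 26, Dorne 4, Eskel 3, Farrow 5, Galen 3, Harke 8 (sum 63, leaving 2 seats).
Remainders in descending order: Farrow 0.4107, Galen 0.4061, Harke 0.3830, Eskel 0.2993, Arden 0.2011, Brisco 0.1637, Dorne 0.0991, Carrow 0.0369.
Largest remainders: Farrow, Galen receive the extra seats.
Arden receives 11.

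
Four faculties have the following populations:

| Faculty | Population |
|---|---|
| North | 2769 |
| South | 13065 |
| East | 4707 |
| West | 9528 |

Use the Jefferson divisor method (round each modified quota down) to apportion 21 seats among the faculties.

Standard divisor 30069/21 ≈ 1431.857; standard quotas: North 1.934, South 9.125, East 3.287, West 6.654.
Rounding down gives 1, 9, 3, 6 = 19 seats, so the divisor must be adjusted.
With modified divisor 1330: modified quotas North 2.082, South 9.823, East 3.539, West 7.164.
Rounding down: North 2, South 9, East 3, West 7 (total 21).

North 2, South 9, East 3, West 7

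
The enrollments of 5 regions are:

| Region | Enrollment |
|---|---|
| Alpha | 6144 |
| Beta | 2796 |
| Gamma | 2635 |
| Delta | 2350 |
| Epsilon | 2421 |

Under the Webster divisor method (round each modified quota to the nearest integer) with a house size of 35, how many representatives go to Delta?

5

Standard divisor 16346/35 ≈ 467.029; standard quotas: Alpha 13.156, Beta 5.987, Gamma 5.642, Delta 5.032, Epsilon 5.184.
Rounding to the nearest integer gives Alpha 13, Beta 6, Gamma 6, Delta 5, Epsilon 5 — total 35, matching the house size, so no adjustment is needed.
Delta receives 5.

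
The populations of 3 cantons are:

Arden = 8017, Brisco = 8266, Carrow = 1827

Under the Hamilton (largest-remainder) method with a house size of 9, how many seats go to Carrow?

1

Standard divisor: 18110 ÷ 9 ≈ 2012.222.
Standard quotas: Arden 3.9842, Brisco 4.1079, Carrow 0.9080.
Lower quotas: Arden 3, Brisco 4, Carrow 0 (sum 7, leaving 2 seats).
Remainders in descending order: Arden 0.9842, Carrow 0.9080, Brisco 0.1079.
Largest remainders: Arden, Carrow receive the extra seats.
Carrow receives 1.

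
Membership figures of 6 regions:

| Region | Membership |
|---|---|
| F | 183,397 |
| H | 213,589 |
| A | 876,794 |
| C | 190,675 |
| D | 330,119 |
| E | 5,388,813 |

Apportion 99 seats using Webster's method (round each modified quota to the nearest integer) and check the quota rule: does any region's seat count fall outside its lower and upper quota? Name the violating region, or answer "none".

Standard quotas: F 2.528, H 2.944, A 12.084, C 2.628, D 4.550, E 74.268.
Webster allocation: F 3, H 3, A 12, C 3, D 5, E 73.
E has quota 74.268 (lower 74, upper 75) but receives 73 — outside the quota interval.

E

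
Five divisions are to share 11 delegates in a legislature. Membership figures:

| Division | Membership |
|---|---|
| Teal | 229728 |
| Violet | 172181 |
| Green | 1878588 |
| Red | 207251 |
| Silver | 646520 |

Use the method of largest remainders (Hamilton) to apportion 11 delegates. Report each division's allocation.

Standard divisor: 3134268 ÷ 11 ≈ 284933.455.
Standard quotas: Teal 0.8063, Violet 0.6043, Green 6.5931, Red 0.7274, Silver 2.2690.
Lower quotas: Teal 0, Violet 0, Green 6, Red 0, Silver 2 (sum 8, leaving 3 seats).
Remainders in descending order: Teal 0.8063, Red 0.7274, Violet 0.6043, Green 0.5931, Silver 0.2690.
The surplus seats go to Teal, Red, Violet.

Teal 1, Violet 1, Green 6, Red 1, Silver 2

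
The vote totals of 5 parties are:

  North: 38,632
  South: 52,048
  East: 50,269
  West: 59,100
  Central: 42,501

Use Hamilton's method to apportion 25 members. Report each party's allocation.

North=4, South=5, East=5, West=6, Central=5

Total 242550; standard divisor 242550/25 = 9702.
Standard quotas: North 3.9819, South 5.3647, East 5.1813, West 6.0915, Central 4.3806.
Lower quotas: North 3, South 5, East 5, West 6, Central 4 (sum 23, leaving 2 seats).
Remainders in descending order: North 0.9819, Central 0.3806, South 0.3647, East 0.1813, West 0.0915.
The surplus seats go to North, Central.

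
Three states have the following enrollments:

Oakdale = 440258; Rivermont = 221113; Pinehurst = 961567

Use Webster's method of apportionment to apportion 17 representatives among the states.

Oakdale: 5; Rivermont: 2; Pinehurst: 10

Standard divisor 1622938/17 ≈ 95466.941; standard quotas: Oakdale 4.612, Rivermont 2.316, Pinehurst 10.072.
Rounding to the nearest integer gives Oakdale 5, Rivermont 2, Pinehurst 10 — total 17, matching the house size, so no adjustment is needed.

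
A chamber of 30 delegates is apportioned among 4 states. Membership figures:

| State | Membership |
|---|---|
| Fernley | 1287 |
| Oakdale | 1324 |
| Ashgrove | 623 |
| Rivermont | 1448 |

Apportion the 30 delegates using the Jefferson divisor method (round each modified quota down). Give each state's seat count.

Fernley=8, Oakdale=9, Ashgrove=4, Rivermont=9

Standard divisor 4682/30 ≈ 156.067; standard quotas: Fernley 8.246, Oakdale 8.484, Ashgrove 3.992, Rivermont 9.278.
Rounding down gives 8, 8, 3, 9 = 28 seats, so the divisor must be adjusted.
With modified divisor 146: modified quotas Fernley 8.815, Oakdale 9.068, Ashgrove 4.267, Rivermont 9.918.
Rounding down: Fernley 8, Oakdale 9, Ashgrove 4, Rivermont 9 (total 30).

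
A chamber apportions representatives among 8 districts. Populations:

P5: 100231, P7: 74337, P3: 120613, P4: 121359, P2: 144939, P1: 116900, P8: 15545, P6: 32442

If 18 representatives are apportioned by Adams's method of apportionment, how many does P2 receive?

3

Standard divisor 726366/18 ≈ 40353.667; standard quotas: P5 2.484, P7 1.842, P3 2.989, P4 3.007, P2 3.592, P1 2.897, P8 0.385, P6 0.804.
Rounding up gives 3, 2, 3, 4, 4, 3, 1, 1 = 21 seats, so the divisor must be adjusted.
With modified divisor 54300: modified quotas P5 1.846, P7 1.369, P3 2.221, P4 2.235, P2 2.669, P1 2.153, P8 0.286, P6 0.597.
Rounding up: P5 2, P7 2, P3 3, P4 3, P2 3, P1 3, P8 1, P6 1 (total 18).
P2 receives 3.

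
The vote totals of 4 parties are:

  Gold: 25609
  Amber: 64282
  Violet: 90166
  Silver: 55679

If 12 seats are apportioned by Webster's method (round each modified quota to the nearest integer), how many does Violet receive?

Standard divisor 235736/12 ≈ 19644.667; standard quotas: Gold 1.304, Amber 3.272, Violet 4.590, Silver 2.834.
Rounding to the nearest integer gives Gold 1, Amber 3, Violet 5, Silver 3 — total 12, matching the house size, so no adjustment is needed.
Violet receives 5.

5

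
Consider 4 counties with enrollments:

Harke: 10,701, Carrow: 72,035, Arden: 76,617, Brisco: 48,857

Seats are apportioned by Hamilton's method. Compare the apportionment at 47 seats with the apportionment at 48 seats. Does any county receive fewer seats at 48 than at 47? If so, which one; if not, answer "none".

At 47 seats: Harke 3, Carrow 16, Arden 17, Brisco 11.
At 48 seats: Harke 2, Carrow 17, Arden 18, Brisco 11.
Harke drops from 3 to 2.

Harke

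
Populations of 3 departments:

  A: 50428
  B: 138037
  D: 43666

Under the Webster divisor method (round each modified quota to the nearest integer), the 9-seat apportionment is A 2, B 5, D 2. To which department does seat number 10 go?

B

Priority for the next seat is population ÷ (current seats + 0.5).
Priorities: A 20171.200, B 25097.636, D 17466.400.
Highest priority: B.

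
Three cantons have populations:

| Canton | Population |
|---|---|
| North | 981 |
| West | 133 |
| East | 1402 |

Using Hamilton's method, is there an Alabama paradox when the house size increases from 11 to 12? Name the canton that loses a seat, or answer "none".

At 11 seats: North 4, West 1, East 6.
At 12 seats: North 5, West 0, East 7.
West drops from 1 to 0.

West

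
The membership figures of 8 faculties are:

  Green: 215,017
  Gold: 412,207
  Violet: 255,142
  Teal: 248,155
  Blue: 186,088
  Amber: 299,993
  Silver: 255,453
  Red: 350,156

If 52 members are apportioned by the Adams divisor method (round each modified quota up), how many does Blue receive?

5

Standard divisor 2222211/52 ≈ 42734.827; standard quotas: Green 5.031, Gold 9.646, Violet 5.970, Teal 5.807, Blue 4.354, Amber 7.020, Silver 5.978, Red 8.194.
Rounding up gives 6, 10, 6, 6, 5, 8, 6, 9 = 56 seats, so the divisor must be adjusted.
With modified divisor 46200: modified quotas Green 4.654, Gold 8.922, Violet 5.523, Teal 5.371, Blue 4.028, Amber 6.493, Silver 5.529, Red 7.579.
Rounding up: Green 5, Gold 9, Violet 6, Teal 6, Blue 5, Amber 7, Silver 6, Red 8 (total 52).
Blue receives 5.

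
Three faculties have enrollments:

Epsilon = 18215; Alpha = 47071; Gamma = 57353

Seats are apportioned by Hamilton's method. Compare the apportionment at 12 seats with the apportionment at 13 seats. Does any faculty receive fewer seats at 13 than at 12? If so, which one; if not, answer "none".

At 12 seats: Epsilon 2, Alpha 4, Gamma 6.
At 13 seats: Epsilon 2, Alpha 5, Gamma 6.
No faculty's allocation decreased.

none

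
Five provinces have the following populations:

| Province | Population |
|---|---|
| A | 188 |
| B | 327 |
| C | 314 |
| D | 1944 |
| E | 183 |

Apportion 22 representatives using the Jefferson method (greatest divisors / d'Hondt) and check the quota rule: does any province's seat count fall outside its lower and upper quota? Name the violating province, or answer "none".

D

Standard quotas: A 1.399, B 2.434, C 2.337, D 14.468, E 1.362.
Jefferson allocation: A 1, B 2, C 2, D 16, E 1.
D has quota 14.468 (lower 14, upper 15) but receives 16 — outside the quota interval.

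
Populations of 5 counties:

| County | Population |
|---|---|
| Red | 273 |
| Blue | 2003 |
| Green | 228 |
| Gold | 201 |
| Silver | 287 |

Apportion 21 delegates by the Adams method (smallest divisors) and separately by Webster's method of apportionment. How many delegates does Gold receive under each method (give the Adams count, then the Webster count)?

Adams: Red 2, Blue 13, Green 2, Gold 2, Silver 2.
Webster: Red 2, Blue 14, Green 2, Gold 1, Silver 2.
Gold gets 2 under Adams and 1 under Webster.

2 and 1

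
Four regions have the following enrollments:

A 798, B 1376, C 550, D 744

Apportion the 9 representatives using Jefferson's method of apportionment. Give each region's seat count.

A 2, B 4, C 1, D 2

Standard divisor 3468/9 ≈ 385.333; standard quotas: A 2.071, B 3.571, C 1.427, D 1.931.
Rounding down gives 2, 3, 1, 1 = 7 seats, so the divisor must be adjusted.
With modified divisor 300: modified quotas A 2.660, B 4.587, C 1.833, D 2.480.
Rounding down: A 2, B 4, C 1, D 2 (total 9).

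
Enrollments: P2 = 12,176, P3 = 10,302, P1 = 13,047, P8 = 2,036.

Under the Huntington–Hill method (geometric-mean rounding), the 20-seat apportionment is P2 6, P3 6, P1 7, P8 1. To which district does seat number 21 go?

Priority for the next seat is population ÷ (√(s·(s+1))).
Priorities: P2 1878.798, P3 1589.633, P1 1743.479, P8 1439.669.
Highest priority: P2.

P2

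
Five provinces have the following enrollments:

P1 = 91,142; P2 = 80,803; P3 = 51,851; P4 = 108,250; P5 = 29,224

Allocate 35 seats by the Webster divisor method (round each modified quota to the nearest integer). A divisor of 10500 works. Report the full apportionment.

P1: 9; P2: 8; P3: 5; P4: 10; P5: 3

With modified divisor 10500: modified quotas P1 8.680, P2 7.696, P3 4.938, P4 10.310, P5 2.783.
Rounding to the nearest integer: P1 9, P2 8, P3 5, P4 10, P5 3 (total 35).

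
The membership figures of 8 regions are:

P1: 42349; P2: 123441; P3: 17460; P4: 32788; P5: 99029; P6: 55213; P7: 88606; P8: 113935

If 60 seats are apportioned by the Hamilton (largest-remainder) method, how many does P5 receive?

The standard divisor is 572821/60 ≈ 9547.017.
Standard quotas: P1 4.4358, P2 12.9298, P3 1.8288, P4 3.4344, P5 10.3728, P6 5.7833, P7 9.2810, P8 11.9341.
Lower quotas: P1 4, P2 12, P3 1, P4 3, P5 10, P6 5, P7 9, P8 11 (sum 55, leaving 5 seats).
Remainders in descending order: P8 0.9341, P2 0.9298, P3 0.8288, P6 0.7833, P1 0.4358, P4 0.4344, P5 0.3728, P7 0.2810.
The surplus seats go to P8, P2, P3, P6, P1.
P5 receives 10.

10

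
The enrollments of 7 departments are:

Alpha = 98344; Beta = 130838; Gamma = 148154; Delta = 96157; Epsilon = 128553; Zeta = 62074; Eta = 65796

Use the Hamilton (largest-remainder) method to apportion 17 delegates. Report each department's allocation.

Standard divisor: 729916 ÷ 17 ≈ 42936.235.
Standard quotas: Alpha 2.2905, Beta 3.0473, Gamma 3.4506, Delta 2.2395, Epsilon 2.9940, Zeta 1.4457, Eta 1.5324.
Lower quotas: Alpha 2, Beta 3, Gamma 3, Delta 2, Epsilon 2, Zeta 1, Eta 1 (sum 14, leaving 3 seats).
Remainders in descending order: Epsilon 0.9940, Eta 0.5324, Gamma 0.4506, Zeta 0.4457, Alpha 0.2905, Delta 0.2395, Beta 0.0473.
Largest remainders: Epsilon, Eta, Gamma receive the extra seats.

Alpha 2, Beta 3, Gamma 4, Delta 2, Epsilon 3, Zeta 1, Eta 2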